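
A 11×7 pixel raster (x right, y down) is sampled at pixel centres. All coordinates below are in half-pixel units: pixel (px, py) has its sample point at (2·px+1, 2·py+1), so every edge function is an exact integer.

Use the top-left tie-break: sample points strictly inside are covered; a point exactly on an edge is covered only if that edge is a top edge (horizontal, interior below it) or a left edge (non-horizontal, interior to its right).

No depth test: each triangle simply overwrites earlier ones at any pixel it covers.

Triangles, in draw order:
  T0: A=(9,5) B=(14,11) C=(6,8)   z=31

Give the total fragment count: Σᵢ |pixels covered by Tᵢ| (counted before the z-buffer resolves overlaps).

T0:
  2·area = 33
  edge (9, 5)→(14, 11): d=(5,6) right/bottom  bias=-1
  edge (14, 11)→(6, 8): d=(-8,-3) top-left  bias=+0
  edge (6, 8)→(9, 5): d=(3,-3) top-left  bias=+0
    (6,0)@(13, 1): e=[-44,77,0] → ·  [on edge]
    (5,1)@(11, 3): e=[-22,55,0] → ·  [on edge]
    (4,2)@(9, 5): e=[0,33,0] → ·  [on edge]
    (3,3)@(7, 7): e=[22,11,0] → █  [on edge]
    (4,3)@(9, 7): e=[10,17,6] → █
    (5,3)@(11, 7): e=[-2,23,12] → ·
    (2,4)@(5, 9): e=[44,-11,0] → ·  [on edge]
    (3,4)@(7, 9): e=[32,-5,6] → ·
    (4,4)@(9, 9): e=[20,1,12] → █
    (5,4)@(11, 9): e=[8,7,18] → █
    (6,4)@(13, 9): e=[-4,13,24] → ·
    (1,5)@(3, 11): e=[66,-33,0] → ·  [on edge]
    (0,6)@(1, 13): e=[88,-55,0] → ·  [on edge]
  covered (4 px):
    · · · · · · · · · · ·
    · · · · · · · · · · ·
    · · · · · · · · · · ·
    · · · █ █ · · · · · ·
    · · · · █ █ · · · · ·
    · · · · · · · · · · ·
    · · · · · · · · · · ·

Answer: 4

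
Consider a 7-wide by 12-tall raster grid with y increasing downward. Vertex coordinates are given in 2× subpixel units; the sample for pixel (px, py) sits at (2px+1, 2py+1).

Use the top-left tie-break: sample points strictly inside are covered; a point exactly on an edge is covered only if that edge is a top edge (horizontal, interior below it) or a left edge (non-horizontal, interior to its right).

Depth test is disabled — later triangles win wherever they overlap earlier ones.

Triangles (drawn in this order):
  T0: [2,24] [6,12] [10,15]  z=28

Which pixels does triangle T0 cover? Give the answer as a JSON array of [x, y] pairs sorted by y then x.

T0:
  2·area = 60
  edge (2, 24)→(6, 12): d=(4,-12) top-left  bias=+0
  edge (6, 12)→(10, 15): d=(4,3) right/bottom  bias=-1
  edge (10, 15)→(2, 24): d=(-8,9) right/bottom  bias=-1
    (4,1)@(9, 3): e=[0,-45,105] → .  [on edge]
    (3,4)@(7, 9): e=[0,-15,75] → .  [on edge]
    (3,6)@(7, 13): e=[16,1,43] → X
    (4,6)@(9, 13): e=[40,-5,25] → .
    (2,7)@(5, 15): e=[0,15,45] → X  [on edge]
    (4,7)@(9, 15): e=[48,3,9] → X
    (5,7)@(11, 15): e=[72,-3,-9] → .
    (2,8)@(5, 17): e=[8,23,29] → X
    (4,8)@(9, 17): e=[56,11,-7] → .
    (2,9)@(5, 19): e=[16,31,13] → X
    (3,9)@(7, 19): e=[40,25,-5] → .
    (1,10)@(3, 21): e=[0,45,15] → X  [on edge]
  covered (8 px):
    . . . . . . .
    . . . . . . .
    . . . . . . .
    . . . . . . .
    . . . . . . .
    . . . . . . .
    . . . X . . .
    . . X X X . .
    . . X X . . .
    . . X . . . .
    . X . . . . .
    . . . . . . .

Answer: [[3,6],[2,7],[3,7],[4,7],[2,8],[3,8],[2,9],[1,10]]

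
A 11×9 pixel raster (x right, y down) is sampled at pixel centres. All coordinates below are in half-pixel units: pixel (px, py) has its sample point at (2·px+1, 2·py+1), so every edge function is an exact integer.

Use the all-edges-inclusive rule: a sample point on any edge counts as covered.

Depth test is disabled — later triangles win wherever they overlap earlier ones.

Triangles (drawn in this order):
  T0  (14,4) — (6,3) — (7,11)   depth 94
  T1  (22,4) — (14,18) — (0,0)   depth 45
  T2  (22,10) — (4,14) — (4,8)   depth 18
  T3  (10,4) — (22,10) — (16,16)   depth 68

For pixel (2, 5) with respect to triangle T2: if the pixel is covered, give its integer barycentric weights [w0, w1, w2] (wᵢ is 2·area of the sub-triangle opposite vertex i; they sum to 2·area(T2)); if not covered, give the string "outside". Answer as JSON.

T0:
  2·area = 63  (B↔C swapped to make it positive)
  edge (14, 4)→(7, 11): d=(-7,7) inclusive
  edge (7, 11)→(6, 3): d=(-1,-8) inclusive
  edge (6, 3)→(14, 4): d=(8,1) inclusive
    (8,0)@(17, 1): e=[0,90,-27] → ·  [on edge]
    (7,1)@(15, 3): e=[0,72,-9] → ·  [on edge]
    (3,2)@(7, 5): e=[42,6,15] → █
    (4,2)@(9, 5): e=[28,22,13] → █
    (5,2)@(11, 5): e=[14,38,11] → █
    (6,2)@(13, 5): e=[0,54,9] → █  [on edge]
    (7,2)@(15, 5): e=[-14,70,7] → ·
    (3,3)@(7, 7): e=[28,4,31] → █
    (5,3)@(11, 7): e=[0,36,27] → █  [on edge]
    (6,3)@(13, 7): e=[-14,52,25] → ·
    (3,4)@(7, 9): e=[14,2,47] → █
    (4,4)@(9, 9): e=[0,18,45] → █  [on edge]
    (3,5)@(7, 11): e=[0,0,63] → █  [on edge]
    (2,6)@(5, 13): e=[0,-18,81] → ·  [on edge]
    (1,7)@(3, 15): e=[0,-36,99] → ·  [on edge]
    (0,8)@(1, 17): e=[0,-54,117] → ·  [on edge]
  covered (10 px):
    · · · · · · · · · · ·
    · · · · · · · · · · ·
    · · · █ █ █ █ · · · ·
    · · · █ █ █ · · · · ·
    · · · █ █ · · · · · ·
    · · · █ · · · · · · ·
    · · · · · · · · · · ·
    · · · · · · · · · · ·
    · · · · · · · · · · ·
T1:
  2·area = 340
  edge (22, 4)→(14, 18): d=(-8,14) inclusive
  edge (14, 18)→(0, 0): d=(-14,-18) inclusive
  edge (0, 0)→(22, 4): d=(22,4) inclusive
    (0,0)@(1, 1): e=[318,4,18] → █
    (1,0)@(3, 1): e=[290,40,10] → █
    (2,0)@(5, 1): e=[262,76,2] → █
    (3,0)@(7, 1): e=[234,112,-6] → ·
    (0,1)@(1, 3): e=[302,-24,62] → ·
    (1,1)@(3, 3): e=[274,12,54] → █
    (3,1)@(7, 3): e=[218,84,38] → █
    (4,1)@(9, 3): e=[190,120,30] → █
    (5,1)@(11, 3): e=[162,156,22] → █
    (6,1)@(13, 3): e=[134,192,14] → █
    (7,1)@(15, 3): e=[106,228,6] → █
    (8,1)@(17, 3): e=[78,264,-2] → ·
    (3,4)@(7, 9): e=[170,0,170] → █  [on edge]
  covered (43 px):
    █ █ █ · · · · · · · ·
    · █ █ █ █ █ █ █ · · ·
    · · █ █ █ █ █ █ █ █ █
    · · · █ █ █ █ █ █ █ ·
    · · · █ █ █ █ █ █ █ ·
    · · · · █ █ █ █ █ · ·
    · · · · · █ █ █ · · ·
    · · · · · · █ █ · · ·
    · · · · · · · · · · ·
T2:
  2·area = 108
  edge (22, 10)→(4, 14): d=(-18,4) inclusive
  edge (4, 14)→(4, 8): d=(0,-6) inclusive
  edge (4, 8)→(22, 10): d=(18,2) inclusive
    (2,4)@(5, 9): e=[86,6,16] → █
    (3,4)@(7, 9): e=[78,18,12] → █
    (4,4)@(9, 9): e=[70,30,8] → █
    (5,4)@(11, 9): e=[62,42,4] → █
    (6,4)@(13, 9): e=[54,54,0] → █  [on edge]
    (7,4)@(15, 9): e=[46,66,-4] → ·
    (2,5)@(5, 11): e=[50,6,52] → █
    (7,5)@(15, 11): e=[10,66,32] → █
    (8,5)@(17, 11): e=[2,78,28] → █
    (9,5)@(19, 11): e=[-6,90,24] → ·
    (2,6)@(5, 13): e=[14,6,88] → █
    (4,6)@(9, 13): e=[-2,30,80] → ·
  covered (14 px):
    · · · · · · · · · · ·
    · · · · · · · · · · ·
    · · · · · · · · · · ·
    · · · · · · · · · · ·
    · · █ █ █ █ █ · · · ·
    · · █ █ █ █ █ █ █ · ·
    · · █ █ · · · · · · ·
    · · · · · · · · · · ·
    · · · · · · · · · · ·
T3:
  2·area = 108
  edge (10, 4)→(22, 10): d=(12,6) inclusive
  edge (22, 10)→(16, 16): d=(-6,6) inclusive
  edge (16, 16)→(10, 4): d=(-6,-12) inclusive
    (5,2)@(11, 5): e=[6,96,6] → █
    (6,2)@(13, 5): e=[-6,84,30] → ·
    (5,3)@(11, 7): e=[30,84,-6] → ·
    (6,3)@(13, 7): e=[18,72,18] → █
    (7,3)@(15, 7): e=[6,60,42] → █
    (8,3)@(17, 7): e=[-6,48,66] → ·
    (6,4)@(13, 9): e=[42,60,6] → █
    (8,4)@(17, 9): e=[18,36,54] → █
    (9,4)@(19, 9): e=[6,24,78] → █
    (10,4)@(21, 9): e=[-6,12,102] → ·
    (6,5)@(13, 11): e=[66,48,-6] → ·
    (7,5)@(15, 11): e=[54,36,18] → █
    (10,5)@(21, 11): e=[18,0,90] → █  [on edge]
    (9,6)@(19, 13): e=[54,0,54] → █  [on edge]
    (8,7)@(17, 15): e=[90,0,18] → █  [on edge]
    (7,8)@(15, 17): e=[126,0,-18] → ·  [on edge]
  covered (15 px):
    · · · · · · · · · · ·
    · · · · · · · · · · ·
    · · · · · █ · · · · ·
    · · · · · · █ █ · · ·
    · · · · · · █ █ █ █ ·
    · · · · · · · █ █ █ █
    · · · · · · · █ █ █ ·
    · · · · · · · · █ · ·
    · · · · · · · · · · ·

Answer: [6,52,50]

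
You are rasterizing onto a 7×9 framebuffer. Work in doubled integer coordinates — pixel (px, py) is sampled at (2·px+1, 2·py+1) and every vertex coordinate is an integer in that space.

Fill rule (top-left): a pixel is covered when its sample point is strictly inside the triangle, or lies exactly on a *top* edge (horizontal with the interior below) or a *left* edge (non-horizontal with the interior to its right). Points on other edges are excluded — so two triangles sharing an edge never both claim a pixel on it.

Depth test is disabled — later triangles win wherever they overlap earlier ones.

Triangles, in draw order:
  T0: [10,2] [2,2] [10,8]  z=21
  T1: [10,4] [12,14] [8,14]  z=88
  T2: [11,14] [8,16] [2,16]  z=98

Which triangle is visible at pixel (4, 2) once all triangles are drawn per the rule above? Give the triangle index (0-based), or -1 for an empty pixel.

T0:
  2·area = 48  (B↔C swapped to make it positive)
  edge (10, 2)→(10, 8): d=(0,6) right/bottom  bias=-1
  edge (10, 8)→(2, 2): d=(-8,-6) top-left  bias=+0
  edge (2, 2)→(10, 2): d=(8,0) top-left  bias=+0
    (2,1)@(5, 3): e=[30,10,8] → █
    (3,1)@(7, 3): e=[18,22,8] → █
    (4,1)@(9, 3): e=[6,34,8] → █
    (5,1)@(11, 3): e=[-6,46,8] → ·
    (2,2)@(5, 5): e=[30,-6,24] → ·
    (3,2)@(7, 5): e=[18,6,24] → █
    (5,2)@(11, 5): e=[-6,30,24] → ·
    (3,3)@(7, 7): e=[18,-10,40] → ·
    (4,3)@(9, 7): e=[6,2,40] → █
    (5,3)@(11, 7): e=[-6,14,40] → ·
    (4,4)@(9, 9): e=[6,-14,56] → ·
  covered (6 px):
    · · · · · · ·
    · · █ █ █ · ·
    · · · █ █ · ·
    · · · · █ · ·
    · · · · · · ·
    · · · · · · ·
    · · · · · · ·
    · · · · · · ·
    · · · · · · ·
T1:
  2·area = 40
  edge (10, 4)→(12, 14): d=(2,10) right/bottom  bias=-1
  edge (12, 14)→(8, 14): d=(-4,0) right/bottom  bias=-1
  edge (8, 14)→(10, 4): d=(2,-10) top-left  bias=+0
    (4,4)@(9, 9): e=[20,20,0] → █  [on edge]
    (5,4)@(11, 9): e=[0,20,20] → ·  [on edge]
    (4,5)@(9, 11): e=[24,12,4] → █
    (5,5)@(11, 11): e=[4,12,24] → █
    (6,5)@(13, 11): e=[-16,12,44] → ·
    (4,6)@(9, 13): e=[28,4,8] → █
    (6,6)@(13, 13): e=[-12,4,48] → ·
    (4,7)@(9, 15): e=[32,-4,12] → ·
    (5,7)@(11, 15): e=[12,-4,32] → ·
  covered (5 px):
    · · · · · · ·
    · · · · · · ·
    · · · · · · ·
    · · · · · · ·
    · · · · █ · ·
    · · · · █ █ ·
    · · · · █ █ ·
    · · · · · · ·
    · · · · · · ·
T2:
  2·area = 12
  edge (11, 14)→(8, 16): d=(-3,2) right/bottom  bias=-1
  edge (8, 16)→(2, 16): d=(-6,0) right/bottom  bias=-1
  edge (2, 16)→(11, 14): d=(9,-2) top-left  bias=+0
    (3,7)@(7, 15): e=[5,6,1] → █
    (4,7)@(9, 15): e=[1,6,5] → █
    (5,7)@(11, 15): e=[-3,6,9] → ·
    (3,8)@(7, 17): e=[-1,-6,19] → ·
    (4,8)@(9, 17): e=[-5,-6,23] → ·
  covered (2 px):
    · · · · · · ·
    · · · · · · ·
    · · · · · · ·
    · · · · · · ·
    · · · · · · ·
    · · · · · · ·
    · · · · · · ·
    · · · █ █ · ·
    · · · · · · ·

Z-buffer (winner per pixel, '.' = empty):
  . . . . . . .
  . . 0 0 0 . .
  . . . 0 0 . .
  . . . . 0 . .
  . . . . 1 . .
  . . . . 1 1 .
  . . . . 1 1 .
  . . . 2 2 . .
  . . . . . . .

Answer: 0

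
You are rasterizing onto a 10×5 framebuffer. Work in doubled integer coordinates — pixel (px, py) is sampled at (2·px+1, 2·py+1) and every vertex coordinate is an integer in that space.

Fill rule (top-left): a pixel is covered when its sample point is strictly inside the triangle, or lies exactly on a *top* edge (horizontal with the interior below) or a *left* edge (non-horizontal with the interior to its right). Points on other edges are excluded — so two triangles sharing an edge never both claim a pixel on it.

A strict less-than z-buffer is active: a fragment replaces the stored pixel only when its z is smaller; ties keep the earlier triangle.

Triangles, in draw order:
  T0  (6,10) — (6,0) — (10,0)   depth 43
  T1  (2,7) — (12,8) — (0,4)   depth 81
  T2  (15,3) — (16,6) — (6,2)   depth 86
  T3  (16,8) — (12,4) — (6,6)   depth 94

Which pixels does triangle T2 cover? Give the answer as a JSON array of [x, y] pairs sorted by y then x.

T0:
  2·area = 40
  edge (6, 10)→(6, 0): d=(0,-10) top-left  bias=+0
  edge (6, 0)→(10, 0): d=(4,0) top-left  bias=+0
  edge (10, 0)→(6, 10): d=(-4,10) right/bottom  bias=-1
    (3,0)@(7, 1): e=[10,4,26] → #
    (4,0)@(9, 1): e=[30,4,6] → #
    (5,0)@(11, 1): e=[50,4,-14] → ·
    (3,1)@(7, 3): e=[10,12,18] → #
    (4,1)@(9, 3): e=[30,12,-2] → ·
    (3,2)@(7, 5): e=[10,20,10] → #
    (4,2)@(9, 5): e=[30,20,-10] → ·
    (3,3)@(7, 7): e=[10,28,2] → #
    (4,3)@(9, 7): e=[30,28,-18] → ·
    (3,4)@(7, 9): e=[10,36,-6] → ·
  covered (5 px):
    · · · # # · · · · ·
    · · · # · · · · · ·
    · · · # · · · · · ·
    · · · # · · · · · ·
    · · · · · · · · · ·
T1:
  2·area = 28  (B↔C swapped to make it positive)
  edge (2, 7)→(0, 4): d=(-2,-3) top-left  bias=+0
  edge (0, 4)→(12, 8): d=(12,4) right/bottom  bias=-1
  edge (12, 8)→(2, 7): d=(-10,-1) top-left  bias=+0
    (0,2)@(1, 5): e=[1,8,19] → #
    (1,2)@(3, 5): e=[7,0,21] → ·  [on edge]
    (0,3)@(1, 7): e=[-3,32,-1] → ·
    (1,3)@(3, 7): e=[3,24,1] → #
    (2,3)@(5, 7): e=[9,16,3] → #
    (3,3)@(7, 7): e=[15,8,5] → #
    (4,3)@(9, 7): e=[21,0,7] → ·  [on edge]
    (1,4)@(3, 9): e=[-1,48,-19] → ·
    (2,4)@(5, 9): e=[5,40,-17] → ·
    (3,4)@(7, 9): e=[11,32,-15] → ·
    (7,4)@(15, 9): e=[35,0,-7] → ·  [on edge]
  covered (4 px):
    · · · · · · · · · ·
    · · · · · · · · · ·
    # · · · · · · · · ·
    · # # # · · · · · ·
    · · · · · · · · · ·
T2:
  2·area = 26
  edge (15, 3)→(16, 6): d=(1,3) right/bottom  bias=-1
  edge (16, 6)→(6, 2): d=(-10,-4) top-left  bias=+0
  edge (6, 2)→(15, 3): d=(9,1) right/bottom  bias=-1
    (4,1)@(9, 3): e=[18,2,6] → #
    (5,1)@(11, 3): e=[12,10,4] → #
    (6,1)@(13, 3): e=[6,18,2] → #
    (7,1)@(15, 3): e=[0,26,0] → ·  [on edge]
    (4,2)@(9, 5): e=[20,-18,24] → ·
    (5,2)@(11, 5): e=[14,-10,22] → ·
    (6,2)@(13, 5): e=[8,-2,20] → ·
    (7,2)@(15, 5): e=[2,6,18] → #
    (8,2)@(17, 5): e=[-4,14,16] → ·
    (7,3)@(15, 7): e=[4,-14,36] → ·
    (8,4)@(17, 9): e=[0,-26,52] → ·  [on edge]
  covered (4 px):
    · · · · · · · · · ·
    · · · · # # # · · ·
    · · · · · · · # · ·
    · · · · · · · · · ·
    · · · · · · · · · ·
T3:
  2·area = 32  (B↔C swapped to make it positive)
  edge (16, 8)→(6, 6): d=(-10,-2) top-left  bias=+0
  edge (6, 6)→(12, 4): d=(6,-2) top-left  bias=+0
  edge (12, 4)→(16, 8): d=(4,4) right/bottom  bias=-1
    (4,0)@(9, 1): e=[56,-24,0] → ·  [on edge]
    (5,1)@(11, 3): e=[40,-8,0] → ·  [on edge]
    (7,1)@(15, 3): e=[48,0,-16] → ·  [on edge]
    (0,2)@(1, 5): e=[0,-16,48] → ·  [on edge]
    (4,2)@(9, 5): e=[16,0,16] → #  [on edge]
    (5,2)@(11, 5): e=[20,4,8] → #
    (6,2)@(13, 5): e=[24,8,0] → ·  [on edge]
    (1,3)@(3, 7): e=[-16,0,48] → ·  [on edge]
    (4,3)@(9, 7): e=[-4,12,24] → ·
    (5,3)@(11, 7): e=[0,16,16] → #  [on edge]
    (6,3)@(13, 7): e=[4,20,8] → #
    (7,3)@(15, 7): e=[8,24,0] → ·  [on edge]
    (8,4)@(17, 9): e=[-8,40,0] → ·  [on edge]
  covered (4 px):
    · · · · · · · · · ·
    · · · · · · · · · ·
    · · · · # # · · · ·
    · · · · · # # · · ·
    · · · · · · · · · ·

Result: [[4,1],[5,1],[6,1],[7,2]]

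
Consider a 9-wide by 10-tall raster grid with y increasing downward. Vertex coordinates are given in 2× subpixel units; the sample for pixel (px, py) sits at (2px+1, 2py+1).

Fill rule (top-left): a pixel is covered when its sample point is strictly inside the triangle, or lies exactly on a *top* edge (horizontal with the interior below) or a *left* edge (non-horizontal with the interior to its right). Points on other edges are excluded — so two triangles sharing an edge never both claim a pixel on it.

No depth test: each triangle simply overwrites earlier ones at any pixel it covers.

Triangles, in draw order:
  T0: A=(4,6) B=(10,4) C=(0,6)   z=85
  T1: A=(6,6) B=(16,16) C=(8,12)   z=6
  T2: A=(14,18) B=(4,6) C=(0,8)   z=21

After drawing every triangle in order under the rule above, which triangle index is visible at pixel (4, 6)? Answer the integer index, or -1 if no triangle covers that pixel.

T0:
  2·area = 8  (B↔C swapped to make it positive)
  edge (4, 6)→(0, 6): d=(-4,0) right/bottom  bias=-1
  edge (0, 6)→(10, 4): d=(10,-2) top-left  bias=+0
  edge (10, 4)→(4, 6): d=(-6,2) right/bottom  bias=-1
    (6,1)@(13, 3): e=[12,-4,0] → .  [on edge]
    (7,1)@(15, 3): e=[12,0,-4] → .  [on edge]
    (2,2)@(5, 5): e=[4,0,4] → X  [on edge]
    (3,2)@(7, 5): e=[4,4,0] → .  [on edge]
    (0,3)@(1, 7): e=[-4,12,0] → .  [on edge]
    (2,3)@(5, 7): e=[-4,20,-8] → .
  covered (1 px):
    . . . . . . . . .
    . . . . . . . . .
    . . X . . . . . .
    . . . . . . . . .
    . . . . . . . . .
    . . . . . . . . .
    . . . . . . . . .
    . . . . . . . . .
    . . . . . . . . .
    . . . . . . . . .
T1:
  2·area = 40
  edge (6, 6)→(16, 16): d=(10,10) right/bottom  bias=-1
  edge (16, 16)→(8, 12): d=(-8,-4) top-left  bias=+0
  edge (8, 12)→(6, 6): d=(-2,-6) top-left  bias=+0
    (0,0)@(1, 1): e=[0,60,-20] → .  [on edge]
    (1,1)@(3, 3): e=[0,52,-12] → .  [on edge]
    (2,1)@(5, 3): e=[-20,60,0] → .  [on edge]
    (2,2)@(5, 5): e=[0,44,-4] → .  [on edge]
    (3,3)@(7, 7): e=[0,36,4] → .  [on edge]
    (3,4)@(7, 9): e=[20,20,0] → X  [on edge]
    (4,4)@(9, 9): e=[0,28,12] → .  [on edge]
    (3,5)@(7, 11): e=[40,4,-4] → .
    (4,5)@(9, 11): e=[20,12,8] → X
    (5,5)@(11, 11): e=[0,20,20] → .  [on edge]
    (4,6)@(9, 13): e=[40,-4,4] → .
    (5,6)@(11, 13): e=[20,4,16] → X
    (6,6)@(13, 13): e=[0,12,28] → .  [on edge]
    (4,7)@(9, 15): e=[60,-20,0] → .  [on edge]
    (7,7)@(15, 15): e=[0,4,36] → .  [on edge]
    (8,8)@(17, 17): e=[0,-4,44] → .  [on edge]
  covered (3 px):
    . . . . . . . . .
    . . . . . . . . .
    . . . . . . . . .
    . . . . . . . . .
    . . . X . . . . .
    . . . . X . . . .
    . . . . . X . . .
    . . . . . . . . .
    . . . . . . . . .
    . . . . . . . . .
T2:
  2·area = 68  (B↔C swapped to make it positive)
  edge (14, 18)→(0, 8): d=(-14,-10) top-left  bias=+0
  edge (0, 8)→(4, 6): d=(4,-2) top-left  bias=+0
  edge (4, 6)→(14, 18): d=(10,12) right/bottom  bias=-1
    (1,3)@(3, 7): e=[44,2,22] → X
    (2,3)@(5, 7): e=[64,6,-2] → .
    (1,4)@(3, 9): e=[16,10,42] → X
    (2,4)@(5, 9): e=[36,14,18] → X
    (3,4)@(7, 9): e=[56,18,-6] → .
    (1,5)@(3, 11): e=[-12,18,62] → .
    (2,5)@(5, 11): e=[8,22,38] → X
    (3,5)@(7, 11): e=[28,26,14] → X
    (4,5)@(9, 11): e=[48,30,-10] → .
    (2,6)@(5, 13): e=[-20,30,58] → .
    (3,6)@(7, 13): e=[0,34,34] → X  [on edge]
    (4,6)@(9, 13): e=[20,38,10] → X
  covered (9 px):
    . . . . . . . . .
    . . . . . . . . .
    . . . . . . . . .
    . X . . . . . . .
    . X X . . . . . .
    . . X X . . . . .
    . . . X X . . . .
    . . . . . X . . .
    . . . . . . X . .
    . . . . . . . . .

Z-buffer (winner per pixel, '.' = empty):
  . . . . . . . . .
  . . . . . . . . .
  . . 0 . . . . . .
  . 2 . . . . . . .
  . 2 2 1 . . . . .
  . . 2 2 1 . . . .
  . . . 2 2 1 . . .
  . . . . . 2 . . .
  . . . . . . 2 . .
  . . . . . . . . .

Result: 2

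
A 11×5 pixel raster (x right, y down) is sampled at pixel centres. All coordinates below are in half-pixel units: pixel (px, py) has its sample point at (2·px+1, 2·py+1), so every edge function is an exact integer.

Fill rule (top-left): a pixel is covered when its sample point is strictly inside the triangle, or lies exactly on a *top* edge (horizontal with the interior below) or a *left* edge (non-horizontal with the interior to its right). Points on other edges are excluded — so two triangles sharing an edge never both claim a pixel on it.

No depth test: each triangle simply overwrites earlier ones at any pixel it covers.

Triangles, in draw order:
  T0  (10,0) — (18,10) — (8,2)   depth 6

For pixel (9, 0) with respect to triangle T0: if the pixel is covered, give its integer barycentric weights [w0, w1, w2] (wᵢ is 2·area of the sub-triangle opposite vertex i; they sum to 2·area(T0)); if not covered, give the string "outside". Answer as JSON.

T0:
  2·area = 36
  edge (10, 0)→(18, 10): d=(8,10) right/bottom  bias=-1
  edge (18, 10)→(8, 2): d=(-10,-8) top-left  bias=+0
  edge (8, 2)→(10, 0): d=(2,-2) top-left  bias=+0
    (4,0)@(9, 1): e=[18,18,0] → X  [on edge]
    (5,0)@(11, 1): e=[-2,34,4] → .
    (3,1)@(7, 3): e=[54,-18,0] → .  [on edge]
    (4,1)@(9, 3): e=[34,-2,4] → .
    (5,1)@(11, 3): e=[14,14,8] → X
    (6,1)@(13, 3): e=[-6,30,12] → .
    (2,2)@(5, 5): e=[90,-54,0] → .  [on edge]
    (5,2)@(11, 5): e=[30,-6,12] → .
    (6,2)@(13, 5): e=[10,10,16] → X
    (7,2)@(15, 5): e=[-10,26,20] → .
    (1,3)@(3, 7): e=[126,-90,0] → .  [on edge]
    (6,3)@(13, 7): e=[26,-10,20] → .
    (0,4)@(1, 9): e=[162,-126,0] → .  [on edge]
  covered (5 px):
    . . . . X . . . . . .
    . . . . . X . . . . .
    . . . . . . X . . . .
    . . . . . . . X . . .
    . . . . . . . . X . .

Final: "outside"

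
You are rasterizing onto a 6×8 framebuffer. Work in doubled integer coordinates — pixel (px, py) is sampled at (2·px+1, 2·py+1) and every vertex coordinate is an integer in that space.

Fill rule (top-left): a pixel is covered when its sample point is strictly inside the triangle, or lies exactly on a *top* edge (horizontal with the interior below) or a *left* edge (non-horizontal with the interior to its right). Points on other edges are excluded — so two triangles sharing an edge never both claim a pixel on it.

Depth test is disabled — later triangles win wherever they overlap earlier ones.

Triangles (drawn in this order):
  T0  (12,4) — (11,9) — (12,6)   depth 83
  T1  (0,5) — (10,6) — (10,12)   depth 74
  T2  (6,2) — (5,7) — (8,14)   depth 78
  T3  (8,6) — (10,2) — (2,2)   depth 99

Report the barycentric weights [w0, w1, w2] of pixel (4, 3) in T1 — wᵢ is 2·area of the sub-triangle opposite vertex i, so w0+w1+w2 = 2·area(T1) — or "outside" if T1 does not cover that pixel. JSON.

T0:
  2·area = 2  (B↔C swapped to make it positive)
  edge (12, 4)→(12, 6): d=(0,2) right/bottom  bias=-1
  edge (12, 6)→(11, 9): d=(-1,3) right/bottom  bias=-1
  edge (11, 9)→(12, 4): d=(1,-5) top-left  bias=+0
    (5,4)@(11, 9): e=[2,0,0] → .  [on edge]
    (4,7)@(9, 15): e=[6,0,-4] → .  [on edge]
  covered (0 px):
    . . . . . .
    . . . . . .
    . . . . . .
    . . . . . .
    . . . . . .
    . . . . . .
    . . . . . .
    . . . . . .
T1:
  2·area = 60
  edge (0, 5)→(10, 6): d=(10,1) right/bottom  bias=-1
  edge (10, 6)→(10, 12): d=(0,6) right/bottom  bias=-1
  edge (10, 12)→(0, 5): d=(-10,-7) top-left  bias=+0
    (1,3)@(3, 7): e=[17,42,1] → X
    (2,3)@(5, 7): e=[15,30,15] → X
    (3,3)@(7, 7): e=[13,18,29] → X
    (4,3)@(9, 7): e=[11,6,43] → X
    (5,3)@(11, 7): e=[9,-6,57] → .
    (1,4)@(3, 9): e=[37,42,-19] → .
    (2,4)@(5, 9): e=[35,30,-5] → .
    (3,4)@(7, 9): e=[33,18,9] → X
    (5,4)@(11, 9): e=[29,-6,37] → .
    (3,5)@(7, 11): e=[53,18,-11] → .
    (4,5)@(9, 11): e=[51,6,3] → X
    (5,5)@(11, 11): e=[49,-6,17] → .
  covered (7 px):
    . . . . . .
    . . . . . .
    . . . . . .
    . X X X X .
    . . . X X .
    . . . . X .
    . . . . . .
    . . . . . .
T2:
  2·area = 22  (B↔C swapped to make it positive)
  edge (6, 2)→(8, 14): d=(2,12) right/bottom  bias=-1
  edge (8, 14)→(5, 7): d=(-3,-7) top-left  bias=+0
  edge (5, 7)→(6, 2): d=(1,-5) top-left  bias=+0
    (2,3)@(5, 7): e=[22,0,0] → X  [on edge]
    (3,3)@(7, 7): e=[-2,14,10] → .
    (2,4)@(5, 9): e=[26,-6,2] → .
    (3,4)@(7, 9): e=[2,8,12] → X
    (4,4)@(9, 9): e=[-22,22,22] → .
    (3,5)@(7, 11): e=[6,2,14] → X
    (4,5)@(9, 11): e=[-18,16,24] → .
    (3,6)@(7, 13): e=[10,-4,16] → .
  covered (3 px):
    . . . . . .
    . . . . . .
    . . . . . .
    . . X . . .
    . . . X . .
    . . . X . .
    . . . . . .
    . . . . . .
T3:
  2·area = 32  (B↔C swapped to make it positive)
  edge (8, 6)→(2, 2): d=(-6,-4) top-left  bias=+0
  edge (2, 2)→(10, 2): d=(8,0) top-left  bias=+0
  edge (10, 2)→(8, 6): d=(-2,4) right/bottom  bias=-1
    (2,1)@(5, 3): e=[6,8,18] → X
    (3,1)@(7, 3): e=[14,8,10] → X
    (4,1)@(9, 3): e=[22,8,2] → X
    (5,1)@(11, 3): e=[30,8,-6] → .
    (2,2)@(5, 5): e=[-6,24,14] → .
    (3,2)@(7, 5): e=[2,24,6] → X
    (4,2)@(9, 5): e=[10,24,-2] → .
    (3,3)@(7, 7): e=[-10,40,2] → .
  covered (4 px):
    . . . . . .
    . . X X X .
    . . . X . .
    . . . . . .
    . . . . . .
    . . . . . .
    . . . . . .
    . . . . . .

Result: [6,43,11]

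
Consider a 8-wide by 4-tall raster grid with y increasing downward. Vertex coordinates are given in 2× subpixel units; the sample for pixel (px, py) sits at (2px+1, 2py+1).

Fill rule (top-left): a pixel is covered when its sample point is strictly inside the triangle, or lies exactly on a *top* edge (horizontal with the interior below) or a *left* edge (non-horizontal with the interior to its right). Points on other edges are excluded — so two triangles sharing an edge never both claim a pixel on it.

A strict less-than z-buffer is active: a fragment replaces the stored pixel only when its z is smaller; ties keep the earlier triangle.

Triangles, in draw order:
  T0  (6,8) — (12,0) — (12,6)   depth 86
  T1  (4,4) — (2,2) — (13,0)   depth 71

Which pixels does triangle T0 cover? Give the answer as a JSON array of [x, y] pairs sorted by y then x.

T0:
  2·area = 36
  edge (6, 8)→(12, 0): d=(6,-8) top-left  bias=+0
  edge (12, 0)→(12, 6): d=(0,6) right/bottom  bias=-1
  edge (12, 6)→(6, 8): d=(-6,2) right/bottom  bias=-1
    (5,1)@(11, 3): e=[10,6,20] → X
    (6,1)@(13, 3): e=[26,-6,16] → .
    (4,2)@(9, 5): e=[6,18,12] → X
    (6,2)@(13, 5): e=[38,-6,4] → .
    (7,2)@(15, 5): e=[54,-18,0] → .  [on edge]
    (3,3)@(7, 7): e=[2,30,4] → X
    (4,3)@(9, 7): e=[18,18,0] → .  [on edge]
    (5,3)@(11, 7): e=[34,6,-4] → .
  covered (4 px):
    . . . . . . . .
    . . . . . X . .
    . . . . X X . .
    . . . X . . . .
T1:
  2·area = 26
  edge (4, 4)→(2, 2): d=(-2,-2) top-left  bias=+0
  edge (2, 2)→(13, 0): d=(11,-2) top-left  bias=+0
  edge (13, 0)→(4, 4): d=(-9,4) right/bottom  bias=-1
    (0,0)@(1, 1): e=[0,-13,39] → .  [on edge]
    (4,0)@(9, 1): e=[16,3,7] → X
    (5,0)@(11, 1): e=[20,7,-1] → .
    (1,1)@(3, 3): e=[0,13,13] → X  [on edge]
    (2,1)@(5, 3): e=[4,17,5] → X
    (3,1)@(7, 3): e=[8,21,-3] → .
    (4,1)@(9, 3): e=[12,25,-11] → .
    (1,2)@(3, 5): e=[-4,35,-5] → .
    (2,2)@(5, 5): e=[0,39,-13] → .  [on edge]
    (3,3)@(7, 7): e=[0,65,-39] → .  [on edge]
  covered (3 px):
    . . . . X . . .
    . X X . . . . .
    . . . . . . . .
    . . . . . . . .

Result: [[5,1],[4,2],[5,2],[3,3]]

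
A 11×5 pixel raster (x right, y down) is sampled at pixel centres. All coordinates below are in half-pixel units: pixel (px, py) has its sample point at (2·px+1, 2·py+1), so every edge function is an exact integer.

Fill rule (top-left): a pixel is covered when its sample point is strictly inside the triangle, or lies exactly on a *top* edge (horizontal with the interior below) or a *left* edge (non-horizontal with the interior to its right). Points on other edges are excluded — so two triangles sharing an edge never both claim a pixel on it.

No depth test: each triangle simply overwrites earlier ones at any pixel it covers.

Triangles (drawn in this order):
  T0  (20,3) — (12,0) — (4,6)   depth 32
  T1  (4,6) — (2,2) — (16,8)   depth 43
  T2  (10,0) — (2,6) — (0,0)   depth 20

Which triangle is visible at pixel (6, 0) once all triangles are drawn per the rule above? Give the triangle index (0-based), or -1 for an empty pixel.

T0:
  2·area = 72  (B↔C swapped to make it positive)
  edge (20, 3)→(4, 6): d=(-16,3) right/bottom  bias=-1
  edge (4, 6)→(12, 0): d=(8,-6) top-left  bias=+0
  edge (12, 0)→(20, 3): d=(8,3) right/bottom  bias=-1
    (5,0)@(11, 1): e=[59,2,11] → █
    (6,0)@(13, 1): e=[53,14,5] → █
    (7,0)@(15, 1): e=[47,26,-1] → ·
    (4,1)@(9, 3): e=[33,6,33] → █
    (7,1)@(15, 3): e=[15,42,15] → █
    (8,1)@(17, 3): e=[9,54,9] → █
    (9,1)@(19, 3): e=[3,66,3] → █
    (10,1)@(21, 3): e=[-3,78,-3] → ·
    (3,2)@(7, 5): e=[7,10,55] → █
    (5,2)@(11, 5): e=[-5,34,43] → ·
    (6,2)@(13, 5): e=[-11,46,37] → ·
    (7,2)@(15, 5): e=[-17,58,31] → ·
  covered (10 px):
    · · · · · █ █ · · · ·
    · · · · █ █ █ █ █ █ ·
    · · · █ █ · · · · · ·
    · · · · · · · · · · ·
    · · · · · · · · · · ·
T1:
  2·area = 44
  edge (4, 6)→(2, 2): d=(-2,-4) top-left  bias=+0
  edge (2, 2)→(16, 8): d=(14,6) right/bottom  bias=-1
  edge (16, 8)→(4, 6): d=(-12,-2) top-left  bias=+0
    (1,1)@(3, 3): e=[2,8,34] → █
    (2,1)@(5, 3): e=[10,-4,38] → ·
    (1,2)@(3, 5): e=[-2,36,10] → ·
    (2,2)@(5, 5): e=[6,24,14] → █
    (3,2)@(7, 5): e=[14,12,18] → █
    (4,2)@(9, 5): e=[22,0,22] → ·  [on edge]
    (2,3)@(5, 7): e=[2,52,-10] → ·
    (3,3)@(7, 7): e=[10,40,-6] → ·
    (5,3)@(11, 7): e=[26,16,2] → █
    (6,3)@(13, 7): e=[34,4,6] → █
    (7,3)@(15, 7): e=[42,-8,10] → ·
    (5,4)@(11, 9): e=[22,44,-22] → ·
  covered (5 px):
    · · · · · · · · · · ·
    · █ · · · · · · · · ·
    · · █ █ · · · · · · ·
    · · · · · █ █ · · · ·
    · · · · · · · · · · ·
T2:
  2·area = 60
  edge (10, 0)→(2, 6): d=(-8,6) right/bottom  bias=-1
  edge (2, 6)→(0, 0): d=(-2,-6) top-left  bias=+0
  edge (0, 0)→(10, 0): d=(10,0) top-left  bias=+0
    (0,0)@(1, 1): e=[46,4,10] → █
    (1,0)@(3, 1): e=[34,16,10] → █
    (2,0)@(5, 1): e=[22,28,10] → █
    (3,0)@(7, 1): e=[10,40,10] → █
    (4,0)@(9, 1): e=[-2,52,10] → ·
    (0,1)@(1, 3): e=[30,0,30] → █  [on edge]
    (3,1)@(7, 3): e=[-6,36,30] → ·
    (0,2)@(1, 5): e=[14,-4,50] → ·
    (1,2)@(3, 5): e=[2,8,50] → █
    (2,2)@(5, 5): e=[-10,20,50] → ·
    (1,3)@(3, 7): e=[-14,4,70] → ·
    (1,4)@(3, 9): e=[-30,0,90] → ·  [on edge]
  covered (8 px):
    █ █ █ █ · · · · · · ·
    █ █ █ · · · · · · · ·
    · █ · · · · · · · · ·
    · · · · · · · · · · ·
    · · · · · · · · · · ·

Z-buffer (winner per pixel, '.' = empty):
  2 2 2 2 . 0 0 . . . .
  2 2 2 . 0 0 0 0 0 0 .
  . 2 1 1 0 . . . . . .
  . . . . . 1 1 . . . .
  . . . . . . . . . . .

Result: 0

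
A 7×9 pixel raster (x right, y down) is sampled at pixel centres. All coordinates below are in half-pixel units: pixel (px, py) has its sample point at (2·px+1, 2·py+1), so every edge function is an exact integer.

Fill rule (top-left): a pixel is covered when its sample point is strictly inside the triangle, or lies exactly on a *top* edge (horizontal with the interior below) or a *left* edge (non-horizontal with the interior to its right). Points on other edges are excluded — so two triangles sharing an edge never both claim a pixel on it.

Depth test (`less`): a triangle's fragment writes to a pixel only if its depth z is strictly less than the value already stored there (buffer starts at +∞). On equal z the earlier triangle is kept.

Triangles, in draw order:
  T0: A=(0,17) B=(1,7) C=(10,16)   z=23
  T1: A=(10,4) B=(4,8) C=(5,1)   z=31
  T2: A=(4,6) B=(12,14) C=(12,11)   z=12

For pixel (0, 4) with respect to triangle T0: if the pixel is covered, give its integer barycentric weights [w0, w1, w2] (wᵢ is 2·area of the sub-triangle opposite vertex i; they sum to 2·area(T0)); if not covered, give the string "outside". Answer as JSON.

T0:
  2·area = 99
  edge (0, 17)→(1, 7): d=(1,-10) top-left  bias=+0
  edge (1, 7)→(10, 16): d=(9,9) right/bottom  bias=-1
  edge (10, 16)→(0, 17): d=(-10,1) right/bottom  bias=-1
    (0,3)@(1, 7): e=[0,0,99] → ·  [on edge]
    (0,4)@(1, 9): e=[2,18,79] → #
    (1,4)@(3, 9): e=[22,0,77] → ·  [on edge]
    (0,5)@(1, 11): e=[4,36,59] → #
    (1,5)@(3, 11): e=[24,18,57] → #
    (2,5)@(5, 11): e=[44,0,55] → ·  [on edge]
    (0,6)@(1, 13): e=[6,54,39] → #
    (2,6)@(5, 13): e=[46,18,35] → #
    (3,6)@(7, 13): e=[66,0,33] → ·  [on edge]
    (0,7)@(1, 15): e=[8,72,19] → #
    (3,7)@(7, 15): e=[68,18,13] → #
    (4,7)@(9, 15): e=[88,0,11] → ·  [on edge]
    (5,8)@(11, 17): e=[110,0,-11] → ·  [on edge]
  covered (10 px):
    · · · · · · ·
    · · · · · · ·
    · · · · · · ·
    · · · · · · ·
    # · · · · · ·
    # # · · · · ·
    # # # · · · ·
    # # # # · · ·
    · · · · · · ·
T1:
  2·area = 38
  edge (10, 4)→(4, 8): d=(-6,4) right/bottom  bias=-1
  edge (4, 8)→(5, 1): d=(1,-7) top-left  bias=+0
  edge (5, 1)→(10, 4): d=(5,3) right/bottom  bias=-1
    (2,0)@(5, 1): e=[38,0,0] → ·  [on edge]
    (2,1)@(5, 3): e=[26,2,10] → #
    (3,1)@(7, 3): e=[18,16,4] → #
    (4,1)@(9, 3): e=[10,30,-2] → ·
    (2,2)@(5, 5): e=[14,4,20] → #
    (4,2)@(9, 5): e=[-2,32,8] → ·
    (2,3)@(5, 7): e=[2,6,30] → #
    (3,3)@(7, 7): e=[-6,20,24] → ·
    (2,4)@(5, 9): e=[-10,8,40] → ·
    (1,7)@(3, 15): e=[-38,0,76] → ·  [on edge]
  covered (5 px):
    · · · · · · ·
    · · # # · · ·
    · · # # · · ·
    · · # · · · ·
    · · · · · · ·
    · · · · · · ·
    · · · · · · ·
    · · · · · · ·
    · · · · · · ·
T2:
  2·area = 24  (B↔C swapped to make it positive)
  edge (4, 6)→(12, 11): d=(8,5) right/bottom  bias=-1
  edge (12, 11)→(12, 14): d=(0,3) right/bottom  bias=-1
  edge (12, 14)→(4, 6): d=(-8,-8) top-left  bias=+0
    (0,1)@(1, 3): e=[-9,33,0] → ·  [on edge]
    (1,2)@(3, 5): e=[-3,27,0] → ·  [on edge]
    (2,3)@(5, 7): e=[3,21,0] → #  [on edge]
    (3,3)@(7, 7): e=[-7,15,16] → ·
    (2,4)@(5, 9): e=[19,21,-16] → ·
    (3,4)@(7, 9): e=[9,15,0] → #  [on edge]
    (4,4)@(9, 9): e=[-1,9,16] → ·
    (3,5)@(7, 11): e=[25,15,-16] → ·
    (4,5)@(9, 11): e=[15,9,0] → #  [on edge]
    (5,5)@(11, 11): e=[5,3,16] → #
    (6,5)@(13, 11): e=[-5,-3,32] → ·
    (4,6)@(9, 13): e=[31,9,-16] → ·
    (5,6)@(11, 13): e=[21,3,0] → #  [on edge]
    (6,7)@(13, 15): e=[27,-3,0] → ·  [on edge]
  covered (5 px):
    · · · · · · ·
    · · · · · · ·
    · · · · · · ·
    · · # · · · ·
    · · · # · · ·
    · · · · # # ·
    · · · · · # ·
    · · · · · · ·
    · · · · · · ·

Answer: [18,79,2]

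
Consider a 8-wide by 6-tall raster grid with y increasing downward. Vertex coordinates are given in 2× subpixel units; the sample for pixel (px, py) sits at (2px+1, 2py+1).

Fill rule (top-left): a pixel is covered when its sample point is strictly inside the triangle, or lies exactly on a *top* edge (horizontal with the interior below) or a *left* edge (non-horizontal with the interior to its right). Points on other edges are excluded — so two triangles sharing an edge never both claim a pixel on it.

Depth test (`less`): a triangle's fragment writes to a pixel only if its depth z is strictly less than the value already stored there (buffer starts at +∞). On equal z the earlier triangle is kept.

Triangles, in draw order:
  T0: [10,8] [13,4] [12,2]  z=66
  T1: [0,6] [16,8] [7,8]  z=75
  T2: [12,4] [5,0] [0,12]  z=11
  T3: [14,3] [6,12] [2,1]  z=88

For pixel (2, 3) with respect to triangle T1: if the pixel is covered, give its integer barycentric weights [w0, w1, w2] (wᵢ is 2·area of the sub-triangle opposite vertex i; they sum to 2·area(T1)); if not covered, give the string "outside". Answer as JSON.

T0:
  2·area = 10  (B↔C swapped to make it positive)
  edge (10, 8)→(12, 2): d=(2,-6) top-left  bias=+0
  edge (12, 2)→(13, 4): d=(1,2) right/bottom  bias=-1
  edge (13, 4)→(10, 8): d=(-3,4) right/bottom  bias=-1
    (5,2)@(11, 5): e=[0,5,5] → #  [on edge]
    (6,2)@(13, 5): e=[12,1,-3] → ·
    (5,3)@(11, 7): e=[4,7,-1] → ·
    (4,5)@(9, 11): e=[0,15,-5] → ·  [on edge]
  covered (1 px):
    · · · · · · · ·
    · · · · · · · ·
    · · · · · # · ·
    · · · · · · · ·
    · · · · · · · ·
    · · · · · · · ·
T1:
  2·area = 18
  edge (0, 6)→(16, 8): d=(16,2) right/bottom  bias=-1
  edge (16, 8)→(7, 8): d=(-9,0) right/bottom  bias=-1
  edge (7, 8)→(0, 6): d=(-7,-2) top-left  bias=+0
    (2,3)@(5, 7): e=[6,9,3] → #
    (3,3)@(7, 7): e=[2,9,7] → #
    (4,3)@(9, 7): e=[-2,9,11] → ·
    (2,4)@(5, 9): e=[38,-9,-11] → ·
    (3,4)@(7, 9): e=[34,-9,-7] → ·
  covered (2 px):
    · · · · · · · ·
    · · · · · · · ·
    · · · · · · · ·
    · · # # · · · ·
    · · · · · · · ·
    · · · · · · · ·
T2:
  2·area = 104  (B↔C swapped to make it positive)
  edge (12, 4)→(0, 12): d=(-12,8) right/bottom  bias=-1
  edge (0, 12)→(5, 0): d=(5,-12) top-left  bias=+0
  edge (5, 0)→(12, 4): d=(7,4) right/bottom  bias=-1
    (2,0)@(5, 1): e=[92,5,7] → #
    (3,0)@(7, 1): e=[76,29,-1] → ·
    (2,1)@(5, 3): e=[68,15,21] → #
    (3,1)@(7, 3): e=[52,39,13] → #
    (4,1)@(9, 3): e=[36,63,5] → #
    (5,1)@(11, 3): e=[20,87,-3] → ·
    (1,2)@(3, 5): e=[60,1,43] → #
    (5,2)@(11, 5): e=[-4,97,11] → ·
    (1,3)@(3, 7): e=[36,11,57] → #
    (4,3)@(9, 7): e=[-12,83,33] → ·
    (1,4)@(3, 9): e=[12,21,71] → #
    (2,4)@(5, 9): e=[-4,45,63] → ·
  covered (13 px):
    · · # · · · · ·
    · · # # # · · ·
    · # # # # · · ·
    · # # # · · · ·
    · # · · · · · ·
    # · · · · · · ·
T3:
  2·area = 124
  edge (14, 3)→(6, 12): d=(-8,9) right/bottom  bias=-1
  edge (6, 12)→(2, 1): d=(-4,-11) top-left  bias=+0
  edge (2, 1)→(14, 3): d=(12,2) right/bottom  bias=-1
    (1,1)@(3, 3): e=[99,3,22] → #
    (2,1)@(5, 3): e=[81,25,18] → #
    (3,1)@(7, 3): e=[63,47,14] → #
    (4,1)@(9, 3): e=[45,69,10] → #
    (5,1)@(11, 3): e=[27,91,6] → #
    (6,1)@(13, 3): e=[9,113,2] → #
    (7,1)@(15, 3): e=[-9,135,-2] → ·
    (1,2)@(3, 5): e=[83,-5,46] → ·
    (2,2)@(5, 5): e=[65,17,42] → #
    (6,2)@(13, 5): e=[-7,105,26] → ·
    (2,3)@(5, 7): e=[49,9,66] → #
    (5,3)@(11, 7): e=[-5,75,54] → ·
  covered (15 px):
    · · · · · · · ·
    · # # # # # # ·
    · · # # # # · ·
    · · # # # · · ·
    · · # # · · · ·
    · · · · · · · ·

Answer: [9,3,6]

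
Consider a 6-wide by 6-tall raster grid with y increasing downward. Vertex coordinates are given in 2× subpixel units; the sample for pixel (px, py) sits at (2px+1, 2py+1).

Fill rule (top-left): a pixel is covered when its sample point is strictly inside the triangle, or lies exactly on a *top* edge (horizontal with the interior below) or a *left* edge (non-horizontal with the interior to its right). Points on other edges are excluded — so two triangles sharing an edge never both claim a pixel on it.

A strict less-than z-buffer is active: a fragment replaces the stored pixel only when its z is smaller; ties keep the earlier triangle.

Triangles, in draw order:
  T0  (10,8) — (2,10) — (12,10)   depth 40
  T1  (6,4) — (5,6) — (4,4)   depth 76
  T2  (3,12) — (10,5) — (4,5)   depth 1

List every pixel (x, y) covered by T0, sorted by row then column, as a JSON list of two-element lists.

T0:
  2·area = 20  (B↔C swapped to make it positive)
  edge (10, 8)→(12, 10): d=(2,2) right/bottom  bias=-1
  edge (12, 10)→(2, 10): d=(-10,0) right/bottom  bias=-1
  edge (2, 10)→(10, 8): d=(8,-2) top-left  bias=+0
    (1,0)@(3, 1): e=[0,90,-70] → ·  [on edge]
    (2,1)@(5, 3): e=[0,70,-50] → ·  [on edge]
    (3,2)@(7, 5): e=[0,50,-30] → ·  [on edge]
    (4,3)@(9, 7): e=[0,30,-10] → ·  [on edge]
    (3,4)@(7, 9): e=[8,10,2] → █
    (4,4)@(9, 9): e=[4,10,6] → █
    (5,4)@(11, 9): e=[0,10,10] → ·  [on edge]
    (3,5)@(7, 11): e=[12,-10,18] → ·
    (4,5)@(9, 11): e=[8,-10,22] → ·
  covered (2 px):
    · · · · · ·
    · · · · · ·
    · · · · · ·
    · · · · · ·
    · · · █ █ ·
    · · · · · ·
T1:
  2·area = 4
  edge (6, 4)→(5, 6): d=(-1,2) right/bottom  bias=-1
  edge (5, 6)→(4, 4): d=(-1,-2) top-left  bias=+0
  edge (4, 4)→(6, 4): d=(2,0) top-left  bias=+0
    (2,2)@(5, 5): e=[1,1,2] → █
    (3,2)@(7, 5): e=[-3,5,2] → ·
    (2,3)@(5, 7): e=[-1,-1,6] → ·
  covered (1 px):
    · · · · · ·
    · · · · · ·
    · · █ · · ·
    · · · · · ·
    · · · · · ·
    · · · · · ·
T2:
  2·area = 42  (B↔C swapped to make it positive)
  edge (3, 12)→(4, 5): d=(1,-7) top-left  bias=+0
  edge (4, 5)→(10, 5): d=(6,0) top-left  bias=+0
  edge (10, 5)→(3, 12): d=(-7,7) right/bottom  bias=-1
    (0,2)@(1, 5): e=[-21,0,63] → ·  [on edge]
    (1,2)@(3, 5): e=[-7,0,49] → ·  [on edge]
    (2,2)@(5, 5): e=[7,0,35] → █  [on edge]
    (3,2)@(7, 5): e=[21,0,21] → █  [on edge]
    (4,2)@(9, 5): e=[35,0,7] → █  [on edge]
    (5,2)@(11, 5): e=[49,0,-7] → ·  [on edge]
    (2,3)@(5, 7): e=[9,12,21] → █
    (4,3)@(9, 7): e=[37,12,-7] → ·
    (2,4)@(5, 9): e=[11,24,7] → █
    (3,4)@(7, 9): e=[25,24,-7] → ·
    (2,5)@(5, 11): e=[13,36,-7] → ·
  covered (6 px):
    · · · · · ·
    · · · · · ·
    · · █ █ █ ·
    · · █ █ · ·
    · · █ · · ·
    · · · · · ·

Final: [[3,4],[4,4]]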